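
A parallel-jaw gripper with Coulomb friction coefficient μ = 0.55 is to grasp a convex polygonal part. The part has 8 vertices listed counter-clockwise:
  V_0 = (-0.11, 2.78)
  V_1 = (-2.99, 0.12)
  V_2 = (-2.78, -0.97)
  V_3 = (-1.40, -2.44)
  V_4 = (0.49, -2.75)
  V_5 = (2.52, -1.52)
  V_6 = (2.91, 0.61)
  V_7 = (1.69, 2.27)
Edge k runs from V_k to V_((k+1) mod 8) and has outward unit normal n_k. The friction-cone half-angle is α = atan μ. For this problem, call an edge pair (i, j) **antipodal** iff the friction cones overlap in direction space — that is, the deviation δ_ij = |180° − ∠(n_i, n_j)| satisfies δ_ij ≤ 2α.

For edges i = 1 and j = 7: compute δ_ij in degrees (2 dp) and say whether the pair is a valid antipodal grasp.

α = atan 0.55 = 28.81°;  2α = 57.62°
edge 1: e_1 = (+0.21, -1.09);  n_1 = (-0.9819, -0.1892)
edge 7: e_7 = (-1.80, +0.51);  n_7 = (+0.2726, +0.9621)
∠(n_1, n_7) = 116.72°
δ = |180° − 116.72°| = 63.28°
63.28° > 2α = 57.62°  →  invalid

δ = 63.28°, invalid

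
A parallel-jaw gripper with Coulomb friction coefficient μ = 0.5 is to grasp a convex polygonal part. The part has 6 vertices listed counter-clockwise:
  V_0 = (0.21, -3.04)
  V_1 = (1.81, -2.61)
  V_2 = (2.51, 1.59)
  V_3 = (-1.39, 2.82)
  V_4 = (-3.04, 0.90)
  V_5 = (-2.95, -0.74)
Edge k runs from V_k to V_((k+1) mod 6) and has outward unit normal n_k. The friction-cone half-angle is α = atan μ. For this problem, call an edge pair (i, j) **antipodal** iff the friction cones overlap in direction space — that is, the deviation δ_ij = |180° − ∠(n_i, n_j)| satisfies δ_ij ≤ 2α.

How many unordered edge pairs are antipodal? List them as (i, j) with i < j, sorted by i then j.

count = 5; pairs: (0,2), (0,3), (1,3), (1,4), (2,5)

α = atan 0.5 = 26.57°;  2α = 53.13°
n_0 = (+0.2595, -0.9657)
n_1 = (+0.9864, -0.1644)
n_2 = (+0.3008, +0.9537)
n_3 = (-0.7584, +0.6518)
n_4 = (-0.9985, -0.0548)
n_5 = (-0.5885, -0.8085)
  (0,1): δ = 114.51°  ·
  (0,2): δ = 32.55°  ✓
  (0,3): δ = 34.28°  ✓
  (0,4): δ = 78.10°  ·
  (0,5): δ = 128.91°  ·
  (1,2): δ = 98.04°  ·
  (1,3): δ = 31.21°  ✓
  (1,4): δ = 12.60°  ✓
  (1,5): δ = 63.41°  ·
  (2,3): δ = 113.17°  ·
  (2,4): δ = 69.35°  ·
  (2,5): δ = 18.54°  ✓
  (3,4): δ = 136.18°  ·
  (3,5): δ = 85.37°  ·
  (4,5): δ = 129.19°  ·
antipodal pairs: 5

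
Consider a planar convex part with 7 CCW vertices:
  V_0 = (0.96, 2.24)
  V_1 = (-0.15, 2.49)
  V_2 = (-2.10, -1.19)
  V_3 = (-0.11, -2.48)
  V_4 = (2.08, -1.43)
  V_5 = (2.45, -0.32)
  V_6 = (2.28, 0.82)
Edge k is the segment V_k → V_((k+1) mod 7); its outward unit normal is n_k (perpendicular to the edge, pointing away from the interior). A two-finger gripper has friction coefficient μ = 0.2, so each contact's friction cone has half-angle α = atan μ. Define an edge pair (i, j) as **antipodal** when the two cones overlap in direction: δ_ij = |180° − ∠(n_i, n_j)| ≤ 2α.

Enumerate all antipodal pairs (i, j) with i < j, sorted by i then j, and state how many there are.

α = atan 0.2 = 11.31°;  2α = 22.62°
n_0 = (+0.2197, +0.9756)
n_1 = (-0.8836, +0.4682)
n_2 = (-0.5440, -0.8391)
n_3 = (+0.4323, -0.9017)
n_4 = (+0.9487, -0.3162)
n_5 = (+0.9891, +0.1475)
n_6 = (+0.7324, +0.6808)
  (0,1): δ = 105.23°  ·
  (0,2): δ = 20.26°  ✓
  (0,3): δ = 38.31°  ·
  (0,4): δ = 84.26°  ·
  (0,5): δ = 111.17°  ·
  (0,6): δ = 145.60°  ·
  (1,2): δ = 95.03°  ·
  (1,3): δ = 36.47°  ·
  (1,4): δ = 9.48°  ✓
  (1,5): δ = 36.40°  ·
  (1,6): δ = 70.83°  ·
  (2,3): δ = 121.43°  ·
  (2,4): δ = 75.48°  ·
  (2,5): δ = 48.57°  ·
  (2,6): δ = 14.14°  ✓
  (3,4): δ = 134.05°  ·
  (3,5): δ = 107.13°  ·
  (3,6): δ = 72.71°  ·
  (4,5): δ = 153.08°  ·
  (4,6): δ = 118.66°  ·
  (5,6): δ = 145.57°  ·
antipodal pairs: 3

count = 3; pairs: (0,2), (1,4), (2,6)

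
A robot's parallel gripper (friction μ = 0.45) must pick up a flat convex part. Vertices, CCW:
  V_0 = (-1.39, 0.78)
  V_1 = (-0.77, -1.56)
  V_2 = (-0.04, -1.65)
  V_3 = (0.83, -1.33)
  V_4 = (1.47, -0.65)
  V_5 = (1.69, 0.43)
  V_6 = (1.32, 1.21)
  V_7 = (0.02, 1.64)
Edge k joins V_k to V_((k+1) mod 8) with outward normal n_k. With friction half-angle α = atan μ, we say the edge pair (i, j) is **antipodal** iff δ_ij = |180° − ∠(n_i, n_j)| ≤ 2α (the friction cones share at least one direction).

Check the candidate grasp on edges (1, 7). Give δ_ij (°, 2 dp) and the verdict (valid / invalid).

α = atan 0.45 = 24.23°;  2α = 48.46°
edge 1: e_1 = (+0.73, -0.09);  n_1 = (-0.1224, -0.9925)
edge 7: e_7 = (-1.41, -0.86);  n_7 = (-0.5207, +0.8537)
∠(n_1, n_7) = 141.59°
δ = |180° − 141.59°| = 38.41°
38.41° ≤ 2α = 48.46°  →  valid

δ = 38.41°, valid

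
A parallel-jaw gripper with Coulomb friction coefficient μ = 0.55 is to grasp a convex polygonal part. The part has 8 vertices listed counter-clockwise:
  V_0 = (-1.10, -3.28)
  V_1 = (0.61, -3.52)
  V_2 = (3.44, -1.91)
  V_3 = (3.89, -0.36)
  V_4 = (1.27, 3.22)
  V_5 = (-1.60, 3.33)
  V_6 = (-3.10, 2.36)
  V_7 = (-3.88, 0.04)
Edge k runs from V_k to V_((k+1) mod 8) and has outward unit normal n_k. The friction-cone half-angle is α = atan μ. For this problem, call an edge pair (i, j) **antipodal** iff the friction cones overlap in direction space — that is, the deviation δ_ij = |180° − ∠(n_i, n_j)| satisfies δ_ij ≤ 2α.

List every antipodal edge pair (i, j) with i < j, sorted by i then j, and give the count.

α = atan 0.55 = 28.81°;  2α = 57.62°
n_0 = (-0.1390, -0.9903)
n_1 = (+0.4945, -0.8692)
n_2 = (+0.9603, -0.2788)
n_3 = (+0.8070, +0.5906)
n_4 = (+0.0383, +0.9993)
n_5 = (-0.5430, +0.8397)
n_6 = (-0.9479, +0.3187)
n_7 = (-0.7667, -0.6420)
  (0,1): δ = 142.37°  ·
  (0,2): δ = 98.20°  ·
  (0,3): δ = 45.81°  ✓
  (0,4): δ = 5.79°  ✓
  (0,5): δ = 40.88°  ✓
  (0,6): δ = 79.41°  ·
  (0,7): δ = 137.93°  ·
  (1,2): δ = 135.82°  ·
  (1,3): δ = 83.44°  ·
  (1,4): δ = 31.83°  ✓
  (1,5): δ = 3.25°  ✓
  (1,6): δ = 41.78°  ✓
  (1,7): δ = 100.31°  ·
  (2,3): δ = 127.61°  ·
  (2,4): δ = 76.01°  ·
  (2,5): δ = 40.92°  ✓
  (2,6): δ = 2.39°  ✓
  (2,7): δ = 56.13°  ✓
  (3,4): δ = 128.39°  ·
  (3,5): δ = 93.31°  ·
  (3,6): δ = 54.78°  ✓
  (3,7): δ = 3.74°  ✓
  (4,5): δ = 144.92°  ·
  (4,6): δ = 106.39°  ·
  (4,7): δ = 47.86°  ✓
  (5,6): δ = 141.47°  ·
  (5,7): δ = 82.95°  ·
  (6,7): δ = 121.48°  ·
antipodal pairs: 12

count = 12; pairs: (0,3), (0,4), (0,5), (1,4), (1,5), (1,6), (2,5), (2,6), (2,7), (3,6), (3,7), (4,7)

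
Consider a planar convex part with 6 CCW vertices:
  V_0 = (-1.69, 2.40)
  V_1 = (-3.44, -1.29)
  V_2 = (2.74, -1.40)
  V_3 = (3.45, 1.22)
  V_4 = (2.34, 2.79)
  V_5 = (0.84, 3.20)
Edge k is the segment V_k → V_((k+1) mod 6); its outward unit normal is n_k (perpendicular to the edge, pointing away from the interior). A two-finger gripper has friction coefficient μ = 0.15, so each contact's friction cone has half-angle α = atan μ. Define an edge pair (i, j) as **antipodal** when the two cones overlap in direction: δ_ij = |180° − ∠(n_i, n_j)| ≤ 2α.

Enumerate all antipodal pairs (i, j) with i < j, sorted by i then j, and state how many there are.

α = atan 0.15 = 8.53°;  2α = 17.06°
n_0 = (-0.9035, +0.4285)
n_1 = (-0.0178, -0.9998)
n_2 = (+0.9652, -0.2616)
n_3 = (+0.8165, +0.5773)
n_4 = (+0.2637, +0.9646)
n_5 = (-0.3015, +0.9535)
  (0,1): δ = 65.65°  ·
  (0,2): δ = 10.21°  ✓
  (0,3): δ = 60.63°  ·
  (0,4): δ = 100.09°  ·
  (0,5): δ = 132.92°  ·
  (1,2): δ = 104.14°  ·
  (1,3): δ = 53.72°  ·
  (1,4): δ = 14.27°  ✓
  (1,5): δ = 18.57°  ·
  (2,3): δ = 129.58°  ·
  (2,4): δ = 90.12°  ·
  (2,5): δ = 57.29°  ·
  (3,4): δ = 140.55°  ·
  (3,5): δ = 107.71°  ·
  (4,5): δ = 147.17°  ·
antipodal pairs: 2

count = 2; pairs: (0,2), (1,4)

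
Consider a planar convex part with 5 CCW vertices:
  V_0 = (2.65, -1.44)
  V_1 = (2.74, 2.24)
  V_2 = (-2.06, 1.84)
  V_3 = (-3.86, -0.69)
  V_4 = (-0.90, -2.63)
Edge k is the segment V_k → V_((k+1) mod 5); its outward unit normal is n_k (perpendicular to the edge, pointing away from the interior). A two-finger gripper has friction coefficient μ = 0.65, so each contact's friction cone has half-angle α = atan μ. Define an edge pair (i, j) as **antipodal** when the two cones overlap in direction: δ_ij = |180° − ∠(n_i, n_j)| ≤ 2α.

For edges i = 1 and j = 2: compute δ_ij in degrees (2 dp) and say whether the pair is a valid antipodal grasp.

α = atan 0.65 = 33.02°;  2α = 66.05°
edge 1: e_1 = (-4.80, -0.40);  n_1 = (-0.0830, +0.9965)
edge 2: e_2 = (-1.80, -2.53);  n_2 = (-0.8148, +0.5797)
∠(n_1, n_2) = 49.81°
δ = |180° − 49.81°| = 130.19°
130.19° > 2α = 66.05°  →  invalid

δ = 130.19°, invalid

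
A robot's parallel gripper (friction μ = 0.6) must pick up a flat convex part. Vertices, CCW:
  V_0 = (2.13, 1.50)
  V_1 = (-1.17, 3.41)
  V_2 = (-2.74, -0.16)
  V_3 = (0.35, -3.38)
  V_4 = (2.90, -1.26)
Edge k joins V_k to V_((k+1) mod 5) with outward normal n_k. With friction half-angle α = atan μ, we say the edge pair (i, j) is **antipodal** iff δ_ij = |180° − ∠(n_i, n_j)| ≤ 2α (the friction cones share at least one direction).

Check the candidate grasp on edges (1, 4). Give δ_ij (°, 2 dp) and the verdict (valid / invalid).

α = atan 0.6 = 30.96°;  2α = 61.93°
edge 1: e_1 = (-1.57, -3.57);  n_1 = (-0.9154, +0.4026)
edge 4: e_4 = (-0.77, +2.76);  n_4 = (+0.9632, +0.2687)
∠(n_1, n_4) = 140.67°
δ = |180° − 140.67°| = 39.33°
39.33° ≤ 2α = 61.93°  →  valid

δ = 39.33°, valid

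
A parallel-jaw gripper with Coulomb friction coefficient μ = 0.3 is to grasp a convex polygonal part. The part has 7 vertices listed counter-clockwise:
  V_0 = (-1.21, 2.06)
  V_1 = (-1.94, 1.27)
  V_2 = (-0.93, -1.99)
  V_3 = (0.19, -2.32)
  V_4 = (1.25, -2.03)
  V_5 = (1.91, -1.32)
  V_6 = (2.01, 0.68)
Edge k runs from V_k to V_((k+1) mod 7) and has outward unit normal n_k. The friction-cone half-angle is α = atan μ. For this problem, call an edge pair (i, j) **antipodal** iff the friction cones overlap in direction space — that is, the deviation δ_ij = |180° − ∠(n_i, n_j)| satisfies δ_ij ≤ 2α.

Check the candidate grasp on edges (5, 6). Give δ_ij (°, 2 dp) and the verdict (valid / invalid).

α = atan 0.3 = 16.70°;  2α = 33.40°
edge 5: e_5 = (+0.10, +2.00);  n_5 = (+0.9988, -0.0499)
edge 6: e_6 = (-3.22, +1.38);  n_6 = (+0.3939, +0.9191)
∠(n_5, n_6) = 69.66°
δ = |180° − 69.66°| = 110.34°
110.34° > 2α = 33.40°  →  invalid

δ = 110.34°, invalid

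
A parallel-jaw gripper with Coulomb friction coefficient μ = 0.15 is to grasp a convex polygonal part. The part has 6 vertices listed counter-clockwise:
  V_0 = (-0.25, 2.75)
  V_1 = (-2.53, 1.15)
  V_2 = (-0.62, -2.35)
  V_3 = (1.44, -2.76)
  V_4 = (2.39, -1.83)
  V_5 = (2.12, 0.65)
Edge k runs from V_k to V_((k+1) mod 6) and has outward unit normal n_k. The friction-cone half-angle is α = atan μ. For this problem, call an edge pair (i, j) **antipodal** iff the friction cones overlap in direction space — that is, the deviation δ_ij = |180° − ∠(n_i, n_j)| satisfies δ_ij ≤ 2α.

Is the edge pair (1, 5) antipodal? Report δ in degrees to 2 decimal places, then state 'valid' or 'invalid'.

α = atan 0.15 = 8.53°;  2α = 17.06°
edge 1: e_1 = (+1.91, -3.50);  n_1 = (-0.8778, -0.4790)
edge 5: e_5 = (-2.37, +2.10);  n_5 = (+0.6632, +0.7485)
∠(n_1, n_5) = 160.17°
δ = |180° − 160.17°| = 19.83°
19.83° > 2α = 17.06°  →  invalid

δ = 19.83°, invalid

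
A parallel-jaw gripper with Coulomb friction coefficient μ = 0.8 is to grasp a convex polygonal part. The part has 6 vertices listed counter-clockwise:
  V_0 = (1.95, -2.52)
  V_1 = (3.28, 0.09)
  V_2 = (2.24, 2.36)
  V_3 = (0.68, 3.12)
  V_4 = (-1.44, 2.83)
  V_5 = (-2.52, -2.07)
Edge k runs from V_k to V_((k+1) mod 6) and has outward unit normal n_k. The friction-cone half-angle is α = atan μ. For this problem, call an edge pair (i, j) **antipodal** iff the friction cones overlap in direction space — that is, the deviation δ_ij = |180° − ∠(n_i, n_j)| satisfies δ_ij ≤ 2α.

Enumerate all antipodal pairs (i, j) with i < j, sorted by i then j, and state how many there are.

α = atan 0.8 = 38.66°;  2α = 77.32°
n_0 = (+0.8910, -0.4540)
n_1 = (+0.9091, +0.4165)
n_2 = (+0.4380, +0.8990)
n_3 = (-0.1355, +0.9908)
n_4 = (-0.9766, +0.2152)
n_5 = (-0.1002, -0.9950)
  (0,1): δ = 128.38°  ·
  (0,2): δ = 88.97°  ·
  (0,3): δ = 55.21°  ✓
  (0,4): δ = 14.57°  ✓
  (0,5): δ = 111.25°  ·
  (1,2): δ = 140.59°  ·
  (1,3): δ = 106.83°  ·
  (1,4): δ = 37.04°  ✓
  (1,5): δ = 59.64°  ✓
  (2,3): δ = 146.24°  ·
  (2,4): δ = 76.46°  ✓
  (2,5): δ = 20.23°  ✓
  (3,4): δ = 110.22°  ·
  (3,5): δ = 13.54°  ✓
  (4,5): δ = 83.32°  ·
antipodal pairs: 7

count = 7; pairs: (0,3), (0,4), (1,4), (1,5), (2,4), (2,5), (3,5)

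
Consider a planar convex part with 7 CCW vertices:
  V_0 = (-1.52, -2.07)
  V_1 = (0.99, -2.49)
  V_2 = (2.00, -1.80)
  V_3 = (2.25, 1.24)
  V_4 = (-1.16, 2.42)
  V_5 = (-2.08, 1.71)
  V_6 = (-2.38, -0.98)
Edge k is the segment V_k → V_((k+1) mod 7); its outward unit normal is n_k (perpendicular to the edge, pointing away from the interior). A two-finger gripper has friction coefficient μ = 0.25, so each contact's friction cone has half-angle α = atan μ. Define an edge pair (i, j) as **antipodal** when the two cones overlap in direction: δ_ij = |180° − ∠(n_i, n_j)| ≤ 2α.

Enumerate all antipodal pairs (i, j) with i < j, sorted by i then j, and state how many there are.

α = atan 0.25 = 14.04°;  2α = 28.07°
n_0 = (-0.1650, -0.9863)
n_1 = (+0.5641, -0.8257)
n_2 = (+0.9966, -0.0820)
n_3 = (+0.3270, +0.9450)
n_4 = (-0.6110, +0.7917)
n_5 = (-0.9938, +0.1108)
n_6 = (-0.7851, -0.6194)
  (0,1): δ = 136.16°  ·
  (0,2): δ = 85.20°  ·
  (0,3): δ = 9.59°  ✓
  (0,4): δ = 47.16°  ·
  (0,5): δ = 93.14°  ·
  (0,6): δ = 137.77°  ·
  (1,2): δ = 129.04°  ·
  (1,3): δ = 53.43°  ·
  (1,4): δ = 3.32°  ✓
  (1,5): δ = 49.30°  ·
  (1,6): δ = 93.93°  ·
  (2,3): δ = 104.39°  ·
  (2,4): δ = 47.64°  ·
  (2,5): δ = 1.66°  ✓
  (2,6): δ = 42.97°  ·
  (3,4): δ = 123.25°  ·
  (3,5): δ = 77.28°  ·
  (3,6): δ = 32.64°  ·
  (4,5): δ = 134.02°  ·
  (4,6): δ = 89.39°  ·
  (5,6): δ = 135.36°  ·
antipodal pairs: 3

count = 3; pairs: (0,3), (1,4), (2,5)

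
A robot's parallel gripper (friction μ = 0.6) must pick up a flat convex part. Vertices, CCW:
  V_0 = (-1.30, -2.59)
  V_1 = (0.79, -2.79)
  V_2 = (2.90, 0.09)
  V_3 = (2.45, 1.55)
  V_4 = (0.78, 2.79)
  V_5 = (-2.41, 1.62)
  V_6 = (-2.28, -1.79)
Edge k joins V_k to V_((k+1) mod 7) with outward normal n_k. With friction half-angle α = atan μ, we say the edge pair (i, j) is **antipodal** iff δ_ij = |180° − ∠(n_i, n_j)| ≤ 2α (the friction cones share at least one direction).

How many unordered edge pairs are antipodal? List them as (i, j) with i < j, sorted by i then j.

count = 9; pairs: (0,3), (0,4), (1,4), (1,5), (2,5), (2,6), (3,5), (3,6), (4,6)

α = atan 0.6 = 30.96°;  2α = 61.93°
n_0 = (-0.0953, -0.9955)
n_1 = (+0.8067, -0.5910)
n_2 = (+0.9556, +0.2945)
n_3 = (+0.5961, +0.8029)
n_4 = (-0.3443, +0.9388)
n_5 = (-0.9993, -0.0381)
n_6 = (-0.6324, -0.7747)
  (0,1): δ = 120.76°  ·
  (0,2): δ = 67.40°  ·
  (0,3): δ = 31.13°  ✓
  (0,4): δ = 25.61°  ✓
  (0,5): δ = 97.65°  ·
  (0,6): δ = 146.24°  ·
  (1,2): δ = 126.64°  ·
  (1,3): δ = 90.37°  ·
  (1,4): δ = 33.63°  ✓
  (1,5): δ = 38.41°  ✓
  (1,6): δ = 87.00°  ·
  (2,3): δ = 143.72°  ·
  (2,4): δ = 86.99°  ·
  (2,5): δ = 14.95°  ✓
  (2,6): δ = 33.64°  ✓
  (3,4): δ = 123.26°  ·
  (3,5): δ = 51.22°  ✓
  (3,6): δ = 2.63°  ✓
  (4,5): δ = 107.96°  ·
  (4,6): δ = 59.37°  ✓
  (5,6): δ = 131.41°  ·
antipodal pairs: 9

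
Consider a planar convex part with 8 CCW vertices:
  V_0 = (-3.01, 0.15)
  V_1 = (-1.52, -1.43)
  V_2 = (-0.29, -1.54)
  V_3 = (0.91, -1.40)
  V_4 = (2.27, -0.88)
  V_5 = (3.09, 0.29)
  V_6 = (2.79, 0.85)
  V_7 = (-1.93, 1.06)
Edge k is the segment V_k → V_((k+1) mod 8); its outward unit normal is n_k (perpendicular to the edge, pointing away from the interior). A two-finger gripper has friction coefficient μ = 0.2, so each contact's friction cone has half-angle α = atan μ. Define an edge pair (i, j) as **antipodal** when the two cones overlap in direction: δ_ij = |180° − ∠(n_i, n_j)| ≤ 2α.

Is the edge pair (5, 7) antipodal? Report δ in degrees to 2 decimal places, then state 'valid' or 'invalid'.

α = atan 0.2 = 11.31°;  2α = 22.62°
edge 5: e_5 = (-0.30, +0.56);  n_5 = (+0.8815, +0.4722)
edge 7: e_7 = (-1.08, -0.91);  n_7 = (-0.6444, +0.7647)
∠(n_5, n_7) = 101.94°
δ = |180° − 101.94°| = 78.06°
78.06° > 2α = 22.62°  →  invalid

δ = 78.06°, invalid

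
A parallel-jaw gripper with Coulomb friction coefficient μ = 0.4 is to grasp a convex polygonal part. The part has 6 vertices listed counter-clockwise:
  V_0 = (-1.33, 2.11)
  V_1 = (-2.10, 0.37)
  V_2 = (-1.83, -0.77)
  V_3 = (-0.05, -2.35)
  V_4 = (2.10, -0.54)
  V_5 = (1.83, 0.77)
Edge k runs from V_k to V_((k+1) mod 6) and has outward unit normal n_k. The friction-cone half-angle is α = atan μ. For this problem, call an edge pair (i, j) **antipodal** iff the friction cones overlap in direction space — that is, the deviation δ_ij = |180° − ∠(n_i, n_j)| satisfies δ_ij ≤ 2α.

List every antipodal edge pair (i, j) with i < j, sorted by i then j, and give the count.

count = 5; pairs: (0,3), (0,4), (1,4), (2,4), (2,5)

α = atan 0.4 = 21.80°;  2α = 43.60°
n_0 = (-0.9145, +0.4047)
n_1 = (-0.9731, -0.2305)
n_2 = (-0.6638, -0.7479)
n_3 = (+0.6440, -0.7650)
n_4 = (+0.9794, +0.2019)
n_5 = (+0.3904, +0.9206)
  (0,1): δ = 142.80°  ·
  (0,2): δ = 107.72°  ·
  (0,3): δ = 26.04°  ✓
  (0,4): δ = 35.52°  ✓
  (0,5): δ = 90.89°  ·
  (1,2): δ = 144.92°  ·
  (1,3): δ = 63.23°  ·
  (1,4): δ = 1.68°  ✓
  (1,5): δ = 53.70°  ·
  (2,3): δ = 98.31°  ·
  (2,4): δ = 36.76°  ✓
  (2,5): δ = 18.61°  ✓
  (3,4): δ = 118.45°  ·
  (3,5): δ = 63.07°  ·
  (4,5): δ = 124.63°  ·
antipodal pairs: 5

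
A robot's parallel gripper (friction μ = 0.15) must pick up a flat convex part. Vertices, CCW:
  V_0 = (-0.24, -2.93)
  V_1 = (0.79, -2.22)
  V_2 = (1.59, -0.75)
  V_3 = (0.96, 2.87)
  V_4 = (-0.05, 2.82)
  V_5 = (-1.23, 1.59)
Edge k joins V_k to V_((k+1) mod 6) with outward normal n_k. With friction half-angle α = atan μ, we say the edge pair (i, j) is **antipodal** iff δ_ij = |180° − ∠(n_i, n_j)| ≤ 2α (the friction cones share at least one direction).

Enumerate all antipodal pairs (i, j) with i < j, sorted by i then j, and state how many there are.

α = atan 0.15 = 8.53°;  2α = 17.06°
n_0 = (+0.5675, -0.8233)
n_1 = (+0.8784, -0.4780)
n_2 = (+0.9852, +0.1715)
n_3 = (-0.0494, +0.9988)
n_4 = (-0.7216, +0.6923)
n_5 = (-0.9768, -0.2140)
  (0,1): δ = 153.14°  ·
  (0,2): δ = 114.71°  ·
  (0,3): δ = 31.75°  ·
  (0,4): δ = 11.61°  ✓
  (0,5): δ = 67.77°  ·
  (1,2): δ = 141.57°  ·
  (1,3): δ = 58.61°  ·
  (1,4): δ = 15.26°  ✓
  (1,5): δ = 40.91°  ·
  (2,3): δ = 97.04°  ·
  (2,4): δ = 53.68°  ·
  (2,5): δ = 2.48°  ✓
  (3,4): δ = 136.65°  ·
  (3,5): δ = 80.48°  ·
  (4,5): δ = 123.83°  ·
antipodal pairs: 3

count = 3; pairs: (0,4), (1,4), (2,5)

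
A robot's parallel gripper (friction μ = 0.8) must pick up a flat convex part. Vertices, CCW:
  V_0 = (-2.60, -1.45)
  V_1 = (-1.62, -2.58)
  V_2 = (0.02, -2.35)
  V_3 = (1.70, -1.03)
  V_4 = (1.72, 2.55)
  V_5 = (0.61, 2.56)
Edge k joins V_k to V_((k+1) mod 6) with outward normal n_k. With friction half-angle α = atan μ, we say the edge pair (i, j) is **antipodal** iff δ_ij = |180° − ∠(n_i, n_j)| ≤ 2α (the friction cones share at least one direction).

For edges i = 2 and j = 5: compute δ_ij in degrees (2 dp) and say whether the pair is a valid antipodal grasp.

δ = 13.17°, valid

α = atan 0.8 = 38.66°;  2α = 77.32°
edge 2: e_2 = (+1.68, +1.32);  n_2 = (+0.6178, -0.7863)
edge 5: e_5 = (-3.21, -4.01);  n_5 = (-0.7807, +0.6249)
∠(n_2, n_5) = 166.83°
δ = |180° − 166.83°| = 13.17°
13.17° ≤ 2α = 77.32°  →  valid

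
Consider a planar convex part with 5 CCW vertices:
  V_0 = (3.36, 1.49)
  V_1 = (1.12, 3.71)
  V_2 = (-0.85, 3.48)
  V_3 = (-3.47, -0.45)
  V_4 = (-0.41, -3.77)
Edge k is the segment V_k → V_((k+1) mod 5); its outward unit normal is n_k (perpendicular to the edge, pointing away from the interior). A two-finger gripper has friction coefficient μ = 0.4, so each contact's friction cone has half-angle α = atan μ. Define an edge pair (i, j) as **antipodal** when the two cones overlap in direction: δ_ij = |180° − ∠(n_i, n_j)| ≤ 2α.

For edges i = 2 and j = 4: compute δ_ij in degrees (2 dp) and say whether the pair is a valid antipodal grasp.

δ = 1.94°, valid

α = atan 0.4 = 21.80°;  2α = 43.60°
edge 2: e_2 = (-2.62, -3.93);  n_2 = (-0.8321, +0.5547)
edge 4: e_4 = (+3.77, +5.26);  n_4 = (+0.8128, -0.5826)
∠(n_2, n_4) = 178.06°
δ = |180° − 178.06°| = 1.94°
1.94° ≤ 2α = 43.60°  →  valid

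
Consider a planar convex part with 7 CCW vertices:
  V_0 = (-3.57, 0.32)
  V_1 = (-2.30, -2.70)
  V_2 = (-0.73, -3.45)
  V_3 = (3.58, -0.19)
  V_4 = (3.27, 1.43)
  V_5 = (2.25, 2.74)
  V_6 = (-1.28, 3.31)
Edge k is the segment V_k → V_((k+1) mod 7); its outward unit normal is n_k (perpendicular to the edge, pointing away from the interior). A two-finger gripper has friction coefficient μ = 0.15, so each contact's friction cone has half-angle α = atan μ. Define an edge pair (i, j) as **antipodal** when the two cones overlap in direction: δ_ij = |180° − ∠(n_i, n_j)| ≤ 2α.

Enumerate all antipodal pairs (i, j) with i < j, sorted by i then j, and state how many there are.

count = 4; pairs: (0,3), (0,4), (1,5), (2,6)

α = atan 0.15 = 8.53°;  2α = 17.06°
n_0 = (-0.9218, -0.3876)
n_1 = (-0.4310, -0.9023)
n_2 = (+0.6033, -0.7976)
n_3 = (+0.9822, +0.1879)
n_4 = (+0.7890, +0.6144)
n_5 = (+0.1594, +0.9872)
n_6 = (-0.7939, +0.6080)
  (0,1): δ = 138.34°  ·
  (0,2): δ = 75.71°  ·
  (0,3): δ = 11.98°  ✓
  (0,4): δ = 15.10°  ✓
  (0,5): δ = 58.02°  ·
  (0,6): δ = 119.74°  ·
  (1,2): δ = 117.36°  ·
  (1,3): δ = 53.63°  ·
  (1,4): δ = 26.56°  ·
  (1,5): δ = 16.36°  ✓
  (1,6): δ = 78.09°  ·
  (2,3): δ = 116.27°  ·
  (2,4): δ = 89.20°  ·
  (2,5): δ = 46.28°  ·
  (2,6): δ = 15.45°  ✓
  (3,4): δ = 152.93°  ·
  (3,5): δ = 110.01°  ·
  (3,6): δ = 48.28°  ·
  (4,5): δ = 137.08°  ·
  (4,6): δ = 75.35°  ·
  (5,6): δ = 118.28°  ·
antipodal pairs: 4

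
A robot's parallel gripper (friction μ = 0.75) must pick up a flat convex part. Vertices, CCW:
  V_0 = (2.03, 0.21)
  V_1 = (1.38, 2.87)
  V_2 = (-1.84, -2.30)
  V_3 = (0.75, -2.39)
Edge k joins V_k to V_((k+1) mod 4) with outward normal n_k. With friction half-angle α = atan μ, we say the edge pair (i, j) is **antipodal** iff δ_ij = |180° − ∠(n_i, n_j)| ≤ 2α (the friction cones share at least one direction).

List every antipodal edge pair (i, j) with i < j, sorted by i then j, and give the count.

α = atan 0.75 = 36.87°;  2α = 73.74°
n_0 = (+0.9714, +0.2374)
n_1 = (-0.8488, +0.5287)
n_2 = (-0.0347, -0.9994)
n_3 = (+0.8972, -0.4417)
  (0,1): δ = 45.65°  ✓
  (0,2): δ = 74.28°  ·
  (0,3): δ = 140.06°  ·
  (1,2): δ = 60.07°  ✓
  (1,3): δ = 5.70°  ✓
  (2,3): δ = 114.22°  ·
antipodal pairs: 3

count = 3; pairs: (0,1), (1,2), (1,3)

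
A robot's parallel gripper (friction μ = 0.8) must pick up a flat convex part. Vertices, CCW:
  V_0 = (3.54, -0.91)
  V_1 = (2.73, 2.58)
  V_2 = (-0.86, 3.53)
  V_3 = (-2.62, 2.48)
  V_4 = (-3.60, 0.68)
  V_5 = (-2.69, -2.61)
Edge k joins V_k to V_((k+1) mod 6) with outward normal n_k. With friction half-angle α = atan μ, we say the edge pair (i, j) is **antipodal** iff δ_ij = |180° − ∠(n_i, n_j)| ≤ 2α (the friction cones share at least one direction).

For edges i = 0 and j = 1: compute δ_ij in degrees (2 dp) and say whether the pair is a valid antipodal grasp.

δ = 117.89°, invalid

α = atan 0.8 = 38.66°;  2α = 77.32°
edge 0: e_0 = (-0.81, +3.49);  n_0 = (+0.9741, +0.2261)
edge 1: e_1 = (-3.59, +0.95);  n_1 = (+0.2558, +0.9667)
∠(n_0, n_1) = 62.11°
δ = |180° − 62.11°| = 117.89°
117.89° > 2α = 77.32°  →  invalid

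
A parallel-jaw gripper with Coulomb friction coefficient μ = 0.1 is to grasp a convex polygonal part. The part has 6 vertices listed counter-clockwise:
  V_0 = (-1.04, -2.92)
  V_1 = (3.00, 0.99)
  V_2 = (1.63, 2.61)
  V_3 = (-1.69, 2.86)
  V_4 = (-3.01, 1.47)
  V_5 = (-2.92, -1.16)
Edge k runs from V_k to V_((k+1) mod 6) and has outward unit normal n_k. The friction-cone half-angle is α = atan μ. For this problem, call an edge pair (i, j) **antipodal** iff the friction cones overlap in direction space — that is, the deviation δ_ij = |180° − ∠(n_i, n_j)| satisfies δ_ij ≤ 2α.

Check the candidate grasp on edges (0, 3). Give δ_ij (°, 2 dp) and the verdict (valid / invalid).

α = atan 0.1 = 5.71°;  2α = 11.42°
edge 0: e_0 = (+4.04, +3.91);  n_0 = (+0.6955, -0.7186)
edge 3: e_3 = (-1.32, -1.39);  n_3 = (-0.7251, +0.6886)
∠(n_0, n_3) = 177.58°
δ = |180° − 177.58°| = 2.42°
2.42° ≤ 2α = 11.42°  →  valid

δ = 2.42°, valid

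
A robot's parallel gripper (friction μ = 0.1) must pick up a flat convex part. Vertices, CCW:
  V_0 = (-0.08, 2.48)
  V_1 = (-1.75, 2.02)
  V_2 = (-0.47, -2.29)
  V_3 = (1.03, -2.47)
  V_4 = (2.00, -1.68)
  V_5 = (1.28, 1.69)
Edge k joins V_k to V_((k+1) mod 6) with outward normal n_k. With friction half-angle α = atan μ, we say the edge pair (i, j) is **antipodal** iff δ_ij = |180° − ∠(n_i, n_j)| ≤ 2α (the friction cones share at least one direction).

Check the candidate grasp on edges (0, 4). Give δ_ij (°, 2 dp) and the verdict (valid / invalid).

α = atan 0.1 = 5.71°;  2α = 11.42°
edge 0: e_0 = (-1.67, -0.46);  n_0 = (-0.2656, +0.9641)
edge 4: e_4 = (-0.72, +3.37);  n_4 = (+0.9779, +0.2089)
∠(n_0, n_4) = 93.34°
δ = |180° − 93.34°| = 86.66°
86.66° > 2α = 11.42°  →  invalid

δ = 86.66°, invalid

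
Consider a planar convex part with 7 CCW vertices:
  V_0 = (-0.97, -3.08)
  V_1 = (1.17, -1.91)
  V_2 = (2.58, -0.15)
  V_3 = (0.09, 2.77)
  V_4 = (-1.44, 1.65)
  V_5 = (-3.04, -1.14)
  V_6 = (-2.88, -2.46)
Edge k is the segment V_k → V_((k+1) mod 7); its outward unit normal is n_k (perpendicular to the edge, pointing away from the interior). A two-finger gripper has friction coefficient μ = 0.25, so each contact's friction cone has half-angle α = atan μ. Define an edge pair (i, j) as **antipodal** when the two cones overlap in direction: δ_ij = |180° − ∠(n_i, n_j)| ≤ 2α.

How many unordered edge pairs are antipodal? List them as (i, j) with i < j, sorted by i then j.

α = atan 0.25 = 14.04°;  2α = 28.07°
n_0 = (+0.4797, -0.8774)
n_1 = (+0.7804, -0.6252)
n_2 = (+0.7609, +0.6489)
n_3 = (-0.5907, +0.8069)
n_4 = (-0.8675, +0.4975)
n_5 = (-0.9927, -0.1203)
n_6 = (-0.3087, -0.9511)
  (0,1): δ = 157.37°  ·
  (0,2): δ = 78.21°  ·
  (0,3): δ = 7.54°  ✓
  (0,4): δ = 31.50°  ·
  (0,5): δ = 68.24°  ·
  (0,6): δ = 133.35°  ·
  (1,2): δ = 100.84°  ·
  (1,3): δ = 15.10°  ✓
  (1,4): δ = 8.87°  ✓
  (1,5): δ = 45.61°  ·
  (1,6): δ = 110.72°  ·
  (2,3): δ = 94.25°  ·
  (2,4): δ = 70.29°  ·
  (2,5): δ = 33.54°  ·
  (2,6): δ = 31.56°  ·
  (3,4): δ = 156.04°  ·
  (3,5): δ = 119.29°  ·
  (3,6): δ = 54.19°  ·
  (4,5): δ = 143.26°  ·
  (4,6): δ = 78.15°  ·
  (5,6): δ = 114.90°  ·
antipodal pairs: 3

count = 3; pairs: (0,3), (1,3), (1,4)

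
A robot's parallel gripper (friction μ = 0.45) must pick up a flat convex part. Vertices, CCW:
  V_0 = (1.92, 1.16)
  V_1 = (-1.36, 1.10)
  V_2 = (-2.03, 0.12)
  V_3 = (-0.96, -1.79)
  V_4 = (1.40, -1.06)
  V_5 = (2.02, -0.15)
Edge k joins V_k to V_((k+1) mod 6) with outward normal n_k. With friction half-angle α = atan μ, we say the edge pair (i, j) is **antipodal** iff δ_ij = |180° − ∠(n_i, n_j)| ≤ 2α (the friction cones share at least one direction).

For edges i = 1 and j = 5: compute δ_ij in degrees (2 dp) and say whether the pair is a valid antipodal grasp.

α = atan 0.45 = 24.23°;  2α = 48.46°
edge 1: e_1 = (-0.67, -0.98);  n_1 = (-0.8255, +0.5644)
edge 5: e_5 = (-0.10, +1.31);  n_5 = (+0.9971, +0.0761)
∠(n_1, n_5) = 141.28°
δ = |180° − 141.28°| = 38.72°
38.72° ≤ 2α = 48.46°  →  valid

δ = 38.72°, valid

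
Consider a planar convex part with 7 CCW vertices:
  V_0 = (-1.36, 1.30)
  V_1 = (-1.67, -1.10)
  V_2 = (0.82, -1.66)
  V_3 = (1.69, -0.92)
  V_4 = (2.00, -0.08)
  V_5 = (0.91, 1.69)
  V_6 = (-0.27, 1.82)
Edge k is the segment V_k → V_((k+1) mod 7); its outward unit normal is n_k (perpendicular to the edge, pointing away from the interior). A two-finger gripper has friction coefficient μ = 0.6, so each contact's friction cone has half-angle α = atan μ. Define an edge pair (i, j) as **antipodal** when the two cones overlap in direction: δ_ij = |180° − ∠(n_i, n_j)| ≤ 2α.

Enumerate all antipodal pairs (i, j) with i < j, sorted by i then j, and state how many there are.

count = 9; pairs: (0,2), (0,3), (0,4), (1,4), (1,5), (1,6), (2,5), (2,6), (3,6)

α = atan 0.6 = 30.96°;  2α = 61.93°
n_0 = (-0.9918, +0.1281)
n_1 = (-0.2194, -0.9756)
n_2 = (+0.6479, -0.7617)
n_3 = (+0.9382, -0.3462)
n_4 = (+0.8515, +0.5244)
n_5 = (+0.1095, +0.9940)
n_6 = (-0.4306, +0.9026)
  (0,1): δ = 95.31°  ·
  (0,2): δ = 42.26°  ✓
  (0,3): δ = 12.90°  ✓
  (0,4): δ = 38.99°  ✓
  (0,5): δ = 91.07°  ·
  (0,6): δ = 122.86°  ·
  (1,2): δ = 126.94°  ·
  (1,3): δ = 97.58°  ·
  (1,4): δ = 45.70°  ✓
  (1,5): δ = 6.39°  ✓
  (1,6): δ = 38.18°  ✓
  (2,3): δ = 150.64°  ·
  (2,4): δ = 98.76°  ·
  (2,5): δ = 46.67°  ✓
  (2,6): δ = 14.88°  ✓
  (3,4): δ = 128.12°  ·
  (3,5): δ = 76.03°  ·
  (3,6): δ = 44.24°  ✓
  (4,5): δ = 127.91°  ·
  (4,6): δ = 96.12°  ·
  (5,6): δ = 148.21°  ·
antipodal pairs: 9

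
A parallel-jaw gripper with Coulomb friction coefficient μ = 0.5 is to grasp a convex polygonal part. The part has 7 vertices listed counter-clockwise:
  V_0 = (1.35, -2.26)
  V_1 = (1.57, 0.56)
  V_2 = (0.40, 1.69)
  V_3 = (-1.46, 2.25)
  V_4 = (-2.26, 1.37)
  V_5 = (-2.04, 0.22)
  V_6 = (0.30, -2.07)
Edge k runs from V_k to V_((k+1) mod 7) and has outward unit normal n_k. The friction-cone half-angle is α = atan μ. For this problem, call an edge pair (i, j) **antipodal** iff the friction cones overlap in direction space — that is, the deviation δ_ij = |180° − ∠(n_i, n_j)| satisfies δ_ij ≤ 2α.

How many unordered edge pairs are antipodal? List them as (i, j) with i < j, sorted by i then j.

count = 8; pairs: (0,3), (0,4), (0,5), (1,4), (1,5), (1,6), (2,5), (2,6)

α = atan 0.5 = 26.57°;  2α = 53.13°
n_0 = (+0.9970, -0.0778)
n_1 = (+0.6947, +0.7193)
n_2 = (+0.2883, +0.9575)
n_3 = (-0.7399, +0.6727)
n_4 = (-0.9822, -0.1879)
n_5 = (-0.6994, -0.7147)
n_6 = (-0.1781, -0.9840)
  (0,1): δ = 129.54°  ·
  (0,2): δ = 102.29°  ·
  (0,3): δ = 37.81°  ✓
  (0,4): δ = 15.29°  ✓
  (0,5): δ = 50.08°  ✓
  (0,6): δ = 84.20°  ·
  (1,2): δ = 152.75°  ·
  (1,3): δ = 88.27°  ·
  (1,4): δ = 35.17°  ✓
  (1,5): δ = 0.38°  ✓
  (1,6): δ = 33.75°  ✓
  (2,3): δ = 115.52°  ·
  (2,4): δ = 62.41°  ·
  (2,5): δ = 27.63°  ✓
  (2,6): δ = 6.50°  ✓
  (3,4): δ = 126.90°  ·
  (3,5): δ = 92.11°  ·
  (3,6): δ = 57.98°  ·
  (4,5): δ = 145.21°  ·
  (4,6): δ = 111.09°  ·
  (5,6): δ = 145.88°  ·
antipodal pairs: 8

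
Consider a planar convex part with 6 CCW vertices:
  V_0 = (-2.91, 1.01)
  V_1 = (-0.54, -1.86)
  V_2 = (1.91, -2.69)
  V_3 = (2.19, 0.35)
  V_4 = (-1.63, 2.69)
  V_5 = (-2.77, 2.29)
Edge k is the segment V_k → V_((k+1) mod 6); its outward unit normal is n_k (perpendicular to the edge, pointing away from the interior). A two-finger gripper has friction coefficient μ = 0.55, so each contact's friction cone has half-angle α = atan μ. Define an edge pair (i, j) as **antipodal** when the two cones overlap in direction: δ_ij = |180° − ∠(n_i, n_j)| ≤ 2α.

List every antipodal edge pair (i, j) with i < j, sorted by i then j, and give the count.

α = atan 0.55 = 28.81°;  2α = 57.62°
n_0 = (-0.7711, -0.6367)
n_1 = (-0.3209, -0.9471)
n_2 = (+0.9958, -0.0917)
n_3 = (+0.5224, +0.8527)
n_4 = (-0.3311, +0.9436)
n_5 = (-0.9941, +0.1087)
  (0,1): δ = 148.26°  ·
  (0,2): δ = 44.81°  ✓
  (0,3): δ = 18.96°  ✓
  (0,4): δ = 69.79°  ·
  (0,5): δ = 134.21°  ·
  (1,2): δ = 76.55°  ·
  (1,3): δ = 12.78°  ✓
  (1,4): δ = 38.05°  ✓
  (1,5): δ = 102.47°  ·
  (2,3): δ = 116.23°  ·
  (2,4): δ = 65.40°  ·
  (2,5): δ = 0.98°  ✓
  (3,4): δ = 129.17°  ·
  (3,5): δ = 64.75°  ·
  (4,5): δ = 115.58°  ·
antipodal pairs: 5

count = 5; pairs: (0,2), (0,3), (1,3), (1,4), (2,5)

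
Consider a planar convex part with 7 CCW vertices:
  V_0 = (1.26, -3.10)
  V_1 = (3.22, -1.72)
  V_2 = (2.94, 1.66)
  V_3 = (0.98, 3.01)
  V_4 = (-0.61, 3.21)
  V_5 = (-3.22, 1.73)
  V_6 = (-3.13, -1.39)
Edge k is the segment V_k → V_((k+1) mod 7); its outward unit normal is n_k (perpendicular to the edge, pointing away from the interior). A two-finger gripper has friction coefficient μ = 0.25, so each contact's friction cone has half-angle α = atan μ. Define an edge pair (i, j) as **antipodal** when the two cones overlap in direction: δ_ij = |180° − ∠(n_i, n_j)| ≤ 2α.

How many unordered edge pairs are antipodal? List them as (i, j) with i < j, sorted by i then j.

α = atan 0.25 = 14.04°;  2α = 28.07°
n_0 = (+0.5757, -0.8177)
n_1 = (+0.9966, +0.0826)
n_2 = (+0.5672, +0.8236)
n_3 = (+0.1248, +0.9922)
n_4 = (-0.4933, +0.8699)
n_5 = (-0.9996, -0.0288)
n_6 = (-0.3630, -0.9318)
  (0,1): δ = 120.41°  ·
  (0,2): δ = 69.71°  ·
  (0,3): δ = 42.32°  ·
  (0,4): δ = 5.59°  ✓
  (0,5): δ = 56.50°  ·
  (0,6): δ = 123.57°  ·
  (1,2): δ = 129.29°  ·
  (1,3): δ = 101.90°  ·
  (1,4): δ = 65.18°  ·
  (1,5): δ = 3.08°  ✓
  (1,6): δ = 63.98°  ·
  (2,3): δ = 152.61°  ·
  (2,4): δ = 115.89°  ·
  (2,5): δ = 53.79°  ·
  (2,6): δ = 13.28°  ✓
  (3,4): δ = 143.28°  ·
  (3,5): δ = 81.18°  ·
  (3,6): δ = 14.11°  ✓
  (4,5): δ = 117.90°  ·
  (4,6): δ = 50.84°  ·
  (5,6): δ = 112.93°  ·
antipodal pairs: 4

count = 4; pairs: (0,4), (1,5), (2,6), (3,6)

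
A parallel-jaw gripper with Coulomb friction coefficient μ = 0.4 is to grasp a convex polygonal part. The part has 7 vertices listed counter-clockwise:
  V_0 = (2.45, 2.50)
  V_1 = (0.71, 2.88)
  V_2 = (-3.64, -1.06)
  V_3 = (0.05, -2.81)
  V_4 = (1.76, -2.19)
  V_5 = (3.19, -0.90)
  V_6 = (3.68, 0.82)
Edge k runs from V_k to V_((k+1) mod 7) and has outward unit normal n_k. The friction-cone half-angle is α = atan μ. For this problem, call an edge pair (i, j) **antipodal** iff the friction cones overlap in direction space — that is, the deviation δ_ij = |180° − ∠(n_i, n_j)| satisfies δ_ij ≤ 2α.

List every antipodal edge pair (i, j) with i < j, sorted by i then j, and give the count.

count = 6; pairs: (0,2), (0,3), (1,3), (1,4), (1,5), (2,6)

α = atan 0.4 = 21.80°;  2α = 43.60°
n_0 = (+0.2134, +0.9770)
n_1 = (-0.6713, +0.7412)
n_2 = (-0.4285, -0.9035)
n_3 = (+0.3409, -0.9401)
n_4 = (+0.6698, -0.7425)
n_5 = (+0.9617, -0.2740)
n_6 = (+0.8069, +0.5907)
  (0,1): δ = 125.51°  ·
  (0,2): δ = 13.05°  ✓
  (0,3): δ = 32.25°  ✓
  (0,4): δ = 54.37°  ·
  (0,5): δ = 86.42°  ·
  (0,6): δ = 138.53°  ·
  (1,2): δ = 67.54°  ·
  (1,3): δ = 22.24°  ✓
  (1,4): δ = 0.12°  ✓
  (1,5): δ = 31.93°  ✓
  (1,6): δ = 84.04°  ·
  (2,3): δ = 134.70°  ·
  (2,4): δ = 112.57°  ·
  (2,5): δ = 80.53°  ·
  (2,6): δ = 28.42°  ✓
  (3,4): δ = 157.88°  ·
  (3,5): δ = 125.83°  ·
  (3,6): δ = 73.72°  ·
  (4,5): δ = 147.95°  ·
  (4,6): δ = 95.84°  ·
  (5,6): δ = 127.89°  ·
antipodal pairs: 6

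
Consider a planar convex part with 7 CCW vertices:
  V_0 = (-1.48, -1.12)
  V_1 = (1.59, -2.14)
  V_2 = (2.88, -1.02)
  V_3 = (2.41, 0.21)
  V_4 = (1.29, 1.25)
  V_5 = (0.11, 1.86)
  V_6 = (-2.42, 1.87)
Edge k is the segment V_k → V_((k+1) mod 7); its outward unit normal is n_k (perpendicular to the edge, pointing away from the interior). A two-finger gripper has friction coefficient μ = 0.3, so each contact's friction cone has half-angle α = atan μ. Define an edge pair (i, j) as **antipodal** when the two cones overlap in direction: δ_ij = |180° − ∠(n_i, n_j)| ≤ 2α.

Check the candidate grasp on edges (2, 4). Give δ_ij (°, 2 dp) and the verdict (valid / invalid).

δ = 138.25°, invalid

α = atan 0.3 = 16.70°;  2α = 33.40°
edge 2: e_2 = (-0.47, +1.23);  n_2 = (+0.9341, +0.3569)
edge 4: e_4 = (-1.18, +0.61);  n_4 = (+0.4592, +0.8883)
∠(n_2, n_4) = 41.75°
δ = |180° − 41.75°| = 138.25°
138.25° > 2α = 33.40°  →  invalid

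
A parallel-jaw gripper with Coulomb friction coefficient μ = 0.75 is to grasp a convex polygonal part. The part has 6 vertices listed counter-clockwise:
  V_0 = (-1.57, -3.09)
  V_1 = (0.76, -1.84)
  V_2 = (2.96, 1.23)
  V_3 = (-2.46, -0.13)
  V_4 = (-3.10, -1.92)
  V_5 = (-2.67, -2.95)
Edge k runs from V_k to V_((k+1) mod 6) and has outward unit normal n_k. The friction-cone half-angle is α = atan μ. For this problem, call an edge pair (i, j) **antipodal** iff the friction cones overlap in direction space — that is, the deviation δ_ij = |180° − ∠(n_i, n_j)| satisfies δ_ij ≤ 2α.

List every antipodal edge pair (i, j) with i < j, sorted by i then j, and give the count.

α = atan 0.75 = 36.87°;  2α = 73.74°
n_0 = (+0.4727, -0.8812)
n_1 = (+0.8128, -0.5825)
n_2 = (-0.2434, +0.9699)
n_3 = (-0.9416, +0.3367)
n_4 = (-0.9228, -0.3853)
n_5 = (-0.1263, -0.9920)
  (0,1): δ = 153.84°  ·
  (0,2): δ = 14.13°  ✓
  (0,3): δ = 42.11°  ✓
  (0,4): δ = 84.45°  ·
  (0,5): δ = 144.53°  ·
  (1,2): δ = 40.29°  ✓
  (1,3): δ = 15.95°  ✓
  (1,4): δ = 58.29°  ✓
  (1,5): δ = 118.37°  ·
  (2,3): δ = 123.76°  ·
  (2,4): δ = 81.43°  ·
  (2,5): δ = 21.34°  ✓
  (3,4): δ = 137.67°  ·
  (3,5): δ = 77.58°  ·
  (4,5): δ = 119.91°  ·
antipodal pairs: 6

count = 6; pairs: (0,2), (0,3), (1,2), (1,3), (1,4), (2,5)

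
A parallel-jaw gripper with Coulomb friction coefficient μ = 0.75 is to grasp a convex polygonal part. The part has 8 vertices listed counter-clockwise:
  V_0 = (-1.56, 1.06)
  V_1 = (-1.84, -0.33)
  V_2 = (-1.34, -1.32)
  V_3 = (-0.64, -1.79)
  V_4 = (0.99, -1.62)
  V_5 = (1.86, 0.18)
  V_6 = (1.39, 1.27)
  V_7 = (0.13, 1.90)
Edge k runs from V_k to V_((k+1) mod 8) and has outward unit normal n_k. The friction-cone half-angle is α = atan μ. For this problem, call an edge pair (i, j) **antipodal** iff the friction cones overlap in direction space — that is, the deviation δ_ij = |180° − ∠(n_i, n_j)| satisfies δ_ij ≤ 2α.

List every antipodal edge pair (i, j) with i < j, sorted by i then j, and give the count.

α = atan 0.75 = 36.87°;  2α = 73.74°
n_0 = (-0.9803, +0.1975)
n_1 = (-0.8926, -0.4508)
n_2 = (-0.5574, -0.8302)
n_3 = (+0.1037, -0.9946)
n_4 = (+0.9003, -0.4352)
n_5 = (+0.9183, +0.3960)
n_6 = (+0.4472, +0.8944)
n_7 = (-0.4451, +0.8955)
  (0,1): δ = 141.81°  ·
  (0,2): δ = 112.49°  ·
  (0,3): δ = 72.66°  ✓
  (0,4): δ = 14.41°  ✓
  (0,5): δ = 34.71°  ✓
  (0,6): δ = 74.82°  ·
  (0,7): δ = 127.82°  ·
  (1,2): δ = 150.67°  ·
  (1,3): δ = 110.84°  ·
  (1,4): δ = 52.59°  ✓
  (1,5): δ = 3.47°  ✓
  (1,6): δ = 36.64°  ✓
  (1,7): δ = 89.63°  ·
  (2,3): δ = 140.17°  ·
  (2,4): δ = 81.92°  ·
  (2,5): δ = 32.80°  ✓
  (2,6): δ = 7.31°  ✓
  (2,7): δ = 60.31°  ✓
  (3,4): δ = 121.75°  ·
  (3,5): δ = 72.63°  ✓
  (3,6): δ = 32.52°  ✓
  (3,7): δ = 20.48°  ✓
  (4,5): δ = 130.88°  ·
  (4,6): δ = 90.77°  ·
  (4,7): δ = 37.77°  ✓
  (5,6): δ = 139.89°  ·
  (5,7): δ = 86.90°  ·
  (6,7): δ = 127.01°  ·
antipodal pairs: 13

count = 13; pairs: (0,3), (0,4), (0,5), (1,4), (1,5), (1,6), (2,5), (2,6), (2,7), (3,5), (3,6), (3,7), (4,7)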